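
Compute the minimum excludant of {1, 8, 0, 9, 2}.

The values 0, 1, 2 are all present; 3 is the first non-negative integer missing from the set.

3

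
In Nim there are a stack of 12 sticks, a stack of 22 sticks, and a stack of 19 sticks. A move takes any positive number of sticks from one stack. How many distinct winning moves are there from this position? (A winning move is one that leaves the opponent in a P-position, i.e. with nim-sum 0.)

Nim-sum: 12 ^ 22 ^ 19 = 9.
The overall nim-sum is X = 9. A stack of size p has a winning move iff p XOR X < p (reduce it to p XOR X).
  12: 12 XOR 9 = 5 < 12 — winning move (to 5).
  22: 22 XOR 9 = 31 ≥ 22 — no move.
  19: 19 XOR 9 = 26 ≥ 19 — no move.
That gives 1 winning move.

1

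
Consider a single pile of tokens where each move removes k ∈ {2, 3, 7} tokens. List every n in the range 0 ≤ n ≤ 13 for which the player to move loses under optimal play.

0, 1, 5, 6, 10, 11

Build the Grundy sequence with g(k) = mex{g(k−s) : s ∈ {2, 3, 7}, s ≤ k}:
g(0) = mex{} = 0
g(1) = mex{} = 0
g(2) = mex{0} = 1
g(3) = mex{0} = 1
g(4) = mex{0,1} = 2
g(5) = mex{1} = 0
g(6) = mex{1,2} = 0
g(7) = mex{0,2} = 1
g(8) = mex{0} = 1
g(9) = mex{0,1} = 2
g(10) = mex{1} = 0
g(11) = mex{1,2} = 0
g(12) = mex{0,2} = 1
g(13) = mex{0} = 1
The P-positions (g = 0) in 0..13 are 0, 1, 5, 6, 10, 11.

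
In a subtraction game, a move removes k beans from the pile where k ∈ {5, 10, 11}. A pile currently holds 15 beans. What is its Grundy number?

Grundy values for subtraction set {5, 10, 11}:
k:     0  1  2  3  4  5  6  7  8  9 10 11 12 13 14 15
g(k):  0  0  0  0  0  1  1  1  1  1  2  2  2  2  2  3
So g(15) = 3.

3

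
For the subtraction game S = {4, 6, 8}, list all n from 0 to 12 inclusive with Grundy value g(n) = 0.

0, 1, 2, 3, 12

Compute g(0), g(1), … for moves {4, 6, 8}:
k:     0  1  2  3  4  5  6  7  8  9 10 11 12
g(k):  0  0  0  0  1  1  1  1  2  2  2  2  0
The P-positions (g = 0) in 0..12 are 0, 1, 2, 3, 12.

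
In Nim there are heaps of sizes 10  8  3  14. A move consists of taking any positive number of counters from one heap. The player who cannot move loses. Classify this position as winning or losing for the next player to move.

Winning position

Compute the nim-sum pairwise:
10 XOR 8 = 2
2 XOR 3 = 1
1 XOR 14 = 15
The nim-sum is 15 ≠ 0, so this is an N-position: the player to move can win.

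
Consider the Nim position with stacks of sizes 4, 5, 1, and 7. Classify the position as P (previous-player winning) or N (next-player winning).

N-position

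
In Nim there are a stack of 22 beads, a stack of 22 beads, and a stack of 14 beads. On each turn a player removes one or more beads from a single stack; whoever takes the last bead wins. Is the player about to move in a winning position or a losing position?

Winning position

Compute the nim-sum pairwise:
22 XOR 22 = 0
0 XOR 14 = 14
The nim-sum is 14 ≠ 0, so this is an N-position: the player to move can win.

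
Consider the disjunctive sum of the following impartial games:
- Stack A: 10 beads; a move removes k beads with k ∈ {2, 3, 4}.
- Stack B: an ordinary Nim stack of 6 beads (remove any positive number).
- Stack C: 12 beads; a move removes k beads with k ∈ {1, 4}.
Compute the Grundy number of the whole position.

4

Grundy values for stack A (subtraction set {2, 3, 4}):
g(0) = mex{} = 0
g(1) = mex{} = 0
g(2) = mex{0} = 1
g(3) = mex{0} = 1
g(4) = mex{0,1} = 2
g(5) = mex{0,1} = 2
g(6) = mex{1,2} = 0
g(7) = mex{1,2} = 0
g(8) = mex{0,2} = 1
g(9) = mex{0,2} = 1
g(10) = mex{0,1} = 2
So g(10) = 2.
Stack B is a plain Nim stack of size 6, so its Grundy value is 6.
Build the Grundy sequence for stack C with g(k) = mex{g(k−s) : s ∈ {1, 4}, s ≤ k}:
g(0) = mex{} = 0
g(1) = mex{0} = 1
g(2) = mex{1} = 0
g(3) = mex{0} = 1
g(4) = mex{0,1} = 2
g(5) = mex{1,2} = 0
g(6) = mex{0} = 1
g(7) = mex{1} = 0
g(8) = mex{0,2} = 1
g(9) = mex{0,1} = 2
g(10) = mex{1,2} = 0
g(11) = mex{0} = 1
g(12) = mex{1} = 0
So g(12) = 0.
By the Sprague-Grundy theorem, the Grundy value of a sum of independent games is the XOR of the component values.
Combined value = 2 XOR 6 XOR 0 = 4.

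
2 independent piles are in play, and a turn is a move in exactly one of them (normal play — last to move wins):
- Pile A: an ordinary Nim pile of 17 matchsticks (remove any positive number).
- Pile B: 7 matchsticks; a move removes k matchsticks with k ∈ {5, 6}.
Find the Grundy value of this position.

Pile A is a plain Nim pile of size 17, so its Grundy value is 17.
Build the Grundy sequence for pile B with g(k) = mex{g(k−s) : s ∈ {5, 6}, s ≤ k}:
g(0) = mex{} = 0
g(1) = mex{} = 0
g(2) = mex{} = 0
g(3) = mex{} = 0
g(4) = mex{} = 0
g(5) = mex{0} = 1
g(6) = mex{0} = 1
g(7) = mex{0} = 1
So g(7) = 1.
The value of a disjunctive sum is the nim-sum of the parts.
Combined value = 17 ⊕ 1 = 16.

16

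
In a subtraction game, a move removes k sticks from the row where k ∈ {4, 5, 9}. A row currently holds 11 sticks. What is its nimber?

2

Compute g(0), g(1), … for moves {4, 5, 9}:
k:     0  1  2  3  4  5  6  7  8  9 10 11
g(k):  0  0  0  0  1  1  1  1  2  2  2  2
So g(11) = 2.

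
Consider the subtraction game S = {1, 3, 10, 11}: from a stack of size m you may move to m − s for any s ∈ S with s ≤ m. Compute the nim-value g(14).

2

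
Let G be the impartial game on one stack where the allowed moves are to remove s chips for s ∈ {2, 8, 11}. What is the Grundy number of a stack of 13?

2

Build the Grundy sequence with g(k) = mex{g(k−s) : s ∈ {2, 8, 11}, s ≤ k}:
g(0) = mex{} = 0
g(1) = mex{} = 0
g(2) = mex{0} = 1
g(3) = mex{0} = 1
g(4) = mex{1} = 0
g(5) = mex{1} = 0
g(6) = mex{0} = 1
g(7) = mex{0} = 1
g(8) = mex{0,1} = 2
g(9) = mex{0,1} = 2
g(10) = mex{1,2} = 0
g(11) = mex{0,1,2} = 3
g(12) = mex{0} = 1
g(13) = mex{0,1,3} = 2
So g(13) = 2.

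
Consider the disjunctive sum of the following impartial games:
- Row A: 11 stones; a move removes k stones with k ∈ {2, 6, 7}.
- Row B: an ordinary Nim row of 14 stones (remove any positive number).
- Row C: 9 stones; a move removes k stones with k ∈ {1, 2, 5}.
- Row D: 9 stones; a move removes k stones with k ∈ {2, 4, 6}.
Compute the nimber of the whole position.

Build the Grundy sequence for row A with g(k) = mex{g(k−s) : s ∈ {2, 6, 7}, s ≤ k}:
g(0) = mex{} = 0
g(1) = mex{} = 0
g(2) = mex{0} = 1
g(3) = mex{0} = 1
g(4) = mex{1} = 0
g(5) = mex{1} = 0
g(6) = mex{0} = 1
g(7) = mex{0} = 1
g(8) = mex{0,1} = 2
g(9) = mex{1} = 0
g(10) = mex{0,1,2} = 3
g(11) = mex{0} = 1
So g(11) = 1.
Row B is a plain Nim row of size 14, so its Grundy value is 14.
Grundy values for row C (subtraction set {1, 2, 5}):
k:     0  1  2  3  4  5  6  7  8  9
g(k):  0  1  2  0  1  2  0  1  2  0
So g(9) = 0.
Grundy values for row D (subtraction set {2, 4, 6}):
g(0) = mex{} = 0
g(1) = mex{} = 0
g(2) = mex{0} = 1
g(3) = mex{0} = 1
g(4) = mex{0,1} = 2
g(5) = mex{0,1} = 2
g(6) = mex{0,1,2} = 3
g(7) = mex{0,1,2} = 3
g(8) = mex{1,2,3} = 0
g(9) = mex{1,2,3} = 0
So g(9) = 0.
By the Sprague-Grundy theorem, the Grundy value of a sum of independent games is the XOR of the component values.
Combined value = 1 ⊕ 14 ⊕ 0 ⊕ 0 = 15.

15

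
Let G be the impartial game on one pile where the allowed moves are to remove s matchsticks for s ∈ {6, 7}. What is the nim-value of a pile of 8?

1

Compute g(0), g(1), … for moves {6, 7}:
k:     0  1  2  3  4  5  6  7  8
g(k):  0  0  0  0  0  0  1  1  1
So g(8) = 1.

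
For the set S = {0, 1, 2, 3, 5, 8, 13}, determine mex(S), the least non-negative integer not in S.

The values 0, 1, 2, 3 are all present; 4 is the first non-negative integer missing from the set.

4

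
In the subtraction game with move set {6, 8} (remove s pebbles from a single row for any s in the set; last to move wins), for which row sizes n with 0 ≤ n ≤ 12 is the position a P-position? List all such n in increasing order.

0, 1, 2, 3, 4, 5

Compute g(0), g(1), … for moves {6, 8}:
g(0) = mex{} = 0
g(1) = mex{} = 0
g(2) = mex{} = 0
g(3) = mex{} = 0
g(4) = mex{} = 0
g(5) = mex{} = 0
g(6) = mex{0} = 1
g(7) = mex{0} = 1
g(8) = mex{0} = 1
g(9) = mex{0} = 1
g(10) = mex{0} = 1
g(11) = mex{0} = 1
g(12) = mex{0,1} = 2
The P-positions (g = 0) in 0..12 are 0, 1, 2, 3, 4, 5.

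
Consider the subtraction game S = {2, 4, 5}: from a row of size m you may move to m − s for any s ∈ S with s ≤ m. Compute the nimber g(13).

3

Compute g(0), g(1), … for moves {2, 4, 5}:
g(0) = mex{} = 0
g(1) = mex{} = 0
g(2) = mex{0} = 1
g(3) = mex{0} = 1
g(4) = mex{0,1} = 2
g(5) = mex{0,1} = 2
g(6) = mex{0,1,2} = 3
g(7) = mex{1,2} = 0
g(8) = mex{1,2,3} = 0
g(9) = mex{0,2} = 1
g(10) = mex{0,2,3} = 1
g(11) = mex{0,1,3} = 2
g(12) = mex{0,1} = 2
g(13) = mex{0,1,2} = 3
So g(13) = 3.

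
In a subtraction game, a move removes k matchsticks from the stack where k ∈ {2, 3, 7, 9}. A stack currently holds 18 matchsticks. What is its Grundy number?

1

Grundy values for subtraction set {2, 3, 7, 9}:
k:     0  1  2  3  4  5  6  7  8  9 10 11 12 13 14 15 16 17 18
g(k):  0  0  1  1  2  0  0  1  1  2  2  0  3  1  2  2  0  0  1
So g(18) = 1.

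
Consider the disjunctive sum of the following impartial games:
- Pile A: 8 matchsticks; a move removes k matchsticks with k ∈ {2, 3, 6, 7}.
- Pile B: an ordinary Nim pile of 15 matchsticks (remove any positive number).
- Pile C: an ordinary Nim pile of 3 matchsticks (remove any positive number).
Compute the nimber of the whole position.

14

For pile A, compute g(0), g(1), … with moves {2, 3, 6, 7}:
g(0) = mex{} = 0
g(1) = mex{} = 0
g(2) = mex{0} = 1
g(3) = mex{0} = 1
g(4) = mex{0,1} = 2
g(5) = mex{1} = 0
g(6) = mex{0,1,2} = 3
g(7) = mex{0,2} = 1
g(8) = mex{0,1,3} = 2
So g(8) = 2.
Pile B is a plain Nim pile of size 15, so its Grundy value is 15.
Pile C is a plain Nim pile of size 3, so its Grundy value is 3.
By the Sprague-Grundy theorem, the Grundy value of a sum of independent games is the XOR of the component values.
Combined value = 2 XOR 15 XOR 3 = 14.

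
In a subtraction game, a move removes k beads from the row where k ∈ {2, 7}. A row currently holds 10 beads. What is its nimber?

0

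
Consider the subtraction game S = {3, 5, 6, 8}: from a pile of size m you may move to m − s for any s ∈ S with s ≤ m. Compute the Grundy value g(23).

0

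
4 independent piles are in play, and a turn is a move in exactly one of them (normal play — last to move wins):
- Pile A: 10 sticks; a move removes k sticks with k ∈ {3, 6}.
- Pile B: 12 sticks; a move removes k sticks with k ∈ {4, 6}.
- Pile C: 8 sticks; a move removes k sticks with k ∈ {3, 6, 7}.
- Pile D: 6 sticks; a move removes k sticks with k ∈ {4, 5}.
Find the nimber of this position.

For pile A, compute g(0), g(1), … with moves {3, 6}:
g(0) = mex{} = 0
g(1) = mex{} = 0
g(2) = mex{} = 0
g(3) = mex{0} = 1
g(4) = mex{0} = 1
g(5) = mex{0} = 1
g(6) = mex{0,1} = 2
g(7) = mex{0,1} = 2
g(8) = mex{0,1} = 2
g(9) = mex{1,2} = 0
g(10) = mex{1,2} = 0
So g(10) = 0.
Grundy values for pile B (subtraction set {4, 6}):
k:     0  1  2  3  4  5  6  7  8  9 10 11 12
g(k):  0  0  0  0  1  1  1  1  2  2  0  0  0
So g(12) = 0.
Build the Grundy sequence for pile C with g(k) = mex{g(k−s) : s ∈ {3, 6, 7}, s ≤ k}:
k:     0  1  2  3  4  5  6  7  8
g(k):  0  0  0  1  1  1  2  2  2
So g(8) = 2.
Grundy values for pile D (subtraction set {4, 5}):
k:     0  1  2  3  4  5  6
g(k):  0  0  0  0  1  1  1
So g(6) = 1.
By the Sprague-Grundy theorem, the Grundy value of a sum of independent games is the XOR of the component values.
Combined value = 0 ⊕ 0 ⊕ 2 ⊕ 1 = 3.

3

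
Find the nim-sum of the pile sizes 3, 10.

Write each in binary and XOR column by column:
  0011  (3)
  1010  (10)
  ----
  1001  (9)

9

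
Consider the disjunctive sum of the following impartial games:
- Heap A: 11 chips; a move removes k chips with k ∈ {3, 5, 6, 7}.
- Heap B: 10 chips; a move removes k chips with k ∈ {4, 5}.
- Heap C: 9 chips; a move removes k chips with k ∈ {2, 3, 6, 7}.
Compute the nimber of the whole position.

Build the Grundy sequence for heap A with g(k) = mex{g(k−s) : s ∈ {3, 5, 6, 7}, s ≤ k}:
g(0) = mex{} = 0
g(1) = mex{} = 0
g(2) = mex{} = 0
g(3) = mex{0} = 1
g(4) = mex{0} = 1
g(5) = mex{0} = 1
g(6) = mex{0,1} = 2
g(7) = mex{0,1} = 2
g(8) = mex{0,1} = 2
g(9) = mex{0,1,2} = 3
g(10) = mex{1,2} = 0
g(11) = mex{1,2} = 0
So g(11) = 0.
For heap B, compute g(0), g(1), … with moves {4, 5}:
k:     0  1  2  3  4  5  6  7  8  9 10
g(k):  0  0  0  0  1  1  1  1  2  0  0
So g(10) = 0.
Build the Grundy sequence for heap C with g(k) = mex{g(k−s) : s ∈ {2, 3, 6, 7}, s ≤ k}:
g(0) = mex{} = 0
g(1) = mex{} = 0
g(2) = mex{0} = 1
g(3) = mex{0} = 1
g(4) = mex{0,1} = 2
g(5) = mex{1} = 0
g(6) = mex{0,1,2} = 3
g(7) = mex{0,2} = 1
g(8) = mex{0,1,3} = 2
g(9) = mex{1,3} = 0
So g(9) = 0.
The value of a disjunctive sum is the nim-sum of the parts.
Combined value = 0 XOR 0 XOR 0 = 0.

0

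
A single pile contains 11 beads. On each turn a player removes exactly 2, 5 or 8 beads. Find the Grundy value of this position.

0

Grundy values for subtraction set {2, 5, 8}:
g(0) = mex{} = 0
g(1) = mex{} = 0
g(2) = mex{0} = 1
g(3) = mex{0} = 1
g(4) = mex{1} = 0
g(5) = mex{0,1} = 2
g(6) = mex{0} = 1
g(7) = mex{1,2} = 0
g(8) = mex{0,1} = 2
g(9) = mex{0} = 1
g(10) = mex{1,2} = 0
g(11) = mex{1} = 0
So g(11) = 0.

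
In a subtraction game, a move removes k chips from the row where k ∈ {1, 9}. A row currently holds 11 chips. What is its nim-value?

1

Build the Grundy sequence with g(k) = mex{g(k−s) : s ∈ {1, 9}, s ≤ k}:
k:     0  1  2  3  4  5  6  7  8  9 10 11
g(k):  0  1  0  1  0  1  0  1  0  1  0  1
So g(11) = 1.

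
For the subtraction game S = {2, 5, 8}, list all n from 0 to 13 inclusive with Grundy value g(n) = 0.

0, 1, 4, 7, 10, 11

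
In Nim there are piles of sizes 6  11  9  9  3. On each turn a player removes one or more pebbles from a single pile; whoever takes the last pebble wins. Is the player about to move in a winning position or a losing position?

Winning position

Nim-sum: 6 XOR 11 XOR 9 XOR 9 XOR 3 = 14.
The nim-sum is 14 ≠ 0, so this is an N-position: the player to move can win.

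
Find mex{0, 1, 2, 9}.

3

The values 0, 1, 2 are all present; 3 is the first non-negative integer missing from the set.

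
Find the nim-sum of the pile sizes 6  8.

14

Nim-sum: 6 ^ 8 = 14.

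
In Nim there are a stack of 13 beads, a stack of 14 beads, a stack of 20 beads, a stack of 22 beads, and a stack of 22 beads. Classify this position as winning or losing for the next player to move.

Winning position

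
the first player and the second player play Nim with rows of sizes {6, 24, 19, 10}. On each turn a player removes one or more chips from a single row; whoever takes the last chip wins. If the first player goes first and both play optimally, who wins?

the first player wins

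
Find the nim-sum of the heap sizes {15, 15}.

0

Nim-sum: 15 ⊕ 15 = 0.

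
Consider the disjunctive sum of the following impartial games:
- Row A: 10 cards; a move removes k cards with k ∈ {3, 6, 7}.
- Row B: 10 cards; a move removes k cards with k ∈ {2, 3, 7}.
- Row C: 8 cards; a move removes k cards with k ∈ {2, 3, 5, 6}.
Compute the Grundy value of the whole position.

Build the Grundy sequence for row A with g(k) = mex{g(k−s) : s ∈ {3, 6, 7}, s ≤ k}:
k:     0  1  2  3  4  5  6  7  8  9 10
g(k):  0  0  0  1  1  1  2  2  2  3  0
So g(10) = 0.
Grundy values for row B (subtraction set {2, 3, 7}):
k:     0  1  2  3  4  5  6  7  8  9 10
g(k):  0  0  1  1  2  0  0  1  1  2  0
So g(10) = 0.
For row C, compute g(0), g(1), … with moves {2, 3, 5, 6}:
g(0) = mex{} = 0
g(1) = mex{} = 0
g(2) = mex{0} = 1
g(3) = mex{0} = 1
g(4) = mex{0,1} = 2
g(5) = mex{0,1} = 2
g(6) = mex{0,1,2} = 3
g(7) = mex{0,1,2} = 3
g(8) = mex{1,2,3} = 0
So g(8) = 0.
The value of a disjunctive sum is the nim-sum of the parts.
Combined value = 0 ⊕ 0 ⊕ 0 = 0.

0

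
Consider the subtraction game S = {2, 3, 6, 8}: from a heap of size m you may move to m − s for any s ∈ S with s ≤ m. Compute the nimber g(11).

3

Compute g(0), g(1), … for moves {2, 3, 6, 8}:
k:     0  1  2  3  4  5  6  7  8  9 10 11
g(k):  0  0  1  1  2  0  3  1  2  2  0  3
So g(11) = 3.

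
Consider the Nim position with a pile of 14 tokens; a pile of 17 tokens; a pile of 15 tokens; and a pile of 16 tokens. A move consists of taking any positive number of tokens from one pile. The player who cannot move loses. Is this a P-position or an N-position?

P-position

Nim-sum: 14 XOR 17 XOR 15 XOR 16 = 0.
The nim-sum is 0, so this is a P-position: the player to move is in a losing position under optimal play.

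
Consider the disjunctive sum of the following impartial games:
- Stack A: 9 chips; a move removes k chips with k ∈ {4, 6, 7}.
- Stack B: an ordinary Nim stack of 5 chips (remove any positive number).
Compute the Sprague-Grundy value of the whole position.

7

Build the Grundy sequence for stack A with g(k) = mex{g(k−s) : s ∈ {4, 6, 7}, s ≤ k}:
k:     0  1  2  3  4  5  6  7  8  9
g(k):  0  0  0  0  1  1  1  1  2  2
So g(9) = 2.
Stack B is a plain Nim stack of size 5, so its Grundy value is 5.
The value of a disjunctive sum is the nim-sum of the parts.
Combined value = 2 XOR 5 = 7.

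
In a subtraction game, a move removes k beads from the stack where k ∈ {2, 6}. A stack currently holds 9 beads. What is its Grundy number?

0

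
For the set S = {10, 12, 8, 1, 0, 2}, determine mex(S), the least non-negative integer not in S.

3

The values 0, 1, 2 are all present; 3 is the first non-negative integer missing from the set.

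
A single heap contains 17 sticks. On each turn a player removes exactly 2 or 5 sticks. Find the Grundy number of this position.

Compute g(0), g(1), … for moves {2, 5}:
k:     0  1  2  3  4  5  6  7  8  9 10 11 12 13 14 15 16 17
g(k):  0  0  1  1  0  2  1  0  0  1  1  0  2  1  0  0  1  1
So g(17) = 1.

1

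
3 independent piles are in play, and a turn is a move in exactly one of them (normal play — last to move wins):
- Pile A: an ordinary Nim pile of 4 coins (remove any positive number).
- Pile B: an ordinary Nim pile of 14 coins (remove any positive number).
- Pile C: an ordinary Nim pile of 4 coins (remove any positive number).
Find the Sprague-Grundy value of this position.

14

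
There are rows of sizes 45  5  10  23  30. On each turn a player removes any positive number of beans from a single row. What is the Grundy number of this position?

43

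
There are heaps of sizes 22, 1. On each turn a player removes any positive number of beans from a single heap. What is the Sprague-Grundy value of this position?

23

Compute the nim-sum pairwise:
22 ⊕ 1 = 23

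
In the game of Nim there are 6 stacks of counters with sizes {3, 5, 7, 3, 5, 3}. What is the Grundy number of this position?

Bitwise XOR of the heap sizes:
  011  (3)
  101  (5)
  111  (7)
  011  (3)
  101  (5)
  011  (3)
  ---
  100  (4)

4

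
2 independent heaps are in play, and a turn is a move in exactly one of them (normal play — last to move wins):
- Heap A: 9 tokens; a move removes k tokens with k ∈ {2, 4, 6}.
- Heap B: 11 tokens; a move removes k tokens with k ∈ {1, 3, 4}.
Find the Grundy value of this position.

Build the Grundy sequence for heap A with g(k) = mex{g(k−s) : s ∈ {2, 4, 6}, s ≤ k}:
g(0) = mex{} = 0
g(1) = mex{} = 0
g(2) = mex{0} = 1
g(3) = mex{0} = 1
g(4) = mex{0,1} = 2
g(5) = mex{0,1} = 2
g(6) = mex{0,1,2} = 3
g(7) = mex{0,1,2} = 3
g(8) = mex{1,2,3} = 0
g(9) = mex{1,2,3} = 0
So g(9) = 0.
Grundy values for heap B (subtraction set {1, 3, 4}):
k:     0  1  2  3  4  5  6  7  8  9 10 11
g(k):  0  1  0  1  2  3  2  0  1  0  1  2
So g(11) = 2.
By the Sprague-Grundy theorem, the Grundy value of a sum of independent games is the XOR of the component values.
Combined value = 0 ⊕ 2 = 2.

2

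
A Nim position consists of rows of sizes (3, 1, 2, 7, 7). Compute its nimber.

0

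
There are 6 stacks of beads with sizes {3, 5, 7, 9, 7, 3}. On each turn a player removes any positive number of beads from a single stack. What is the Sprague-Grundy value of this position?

Bitwise XOR of the heap sizes:
  0011  (3)
  0101  (5)
  0111  (7)
  1001  (9)
  0111  (7)
  0011  (3)
  ----
  1100  (12)

12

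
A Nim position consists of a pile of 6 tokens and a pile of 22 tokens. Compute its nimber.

16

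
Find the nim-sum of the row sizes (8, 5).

13

In binary:
  1000  (8)
  0101  (5)
  ----
  1101  (13)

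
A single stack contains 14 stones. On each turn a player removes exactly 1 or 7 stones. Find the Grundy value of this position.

Grundy values for subtraction set {1, 7}:
g(0) = mex{} = 0
g(1) = mex{0} = 1
g(2) = mex{1} = 0
g(3) = mex{0} = 1
g(4) = mex{1} = 0
g(5) = mex{0} = 1
g(6) = mex{1} = 0
g(7) = mex{0} = 1
g(8) = mex{1} = 0
g(9) = mex{0} = 1
g(10) = mex{1} = 0
g(11) = mex{0} = 1
g(12) = mex{1} = 0
g(13) = mex{0} = 1
g(14) = mex{1} = 0
So g(14) = 0.

0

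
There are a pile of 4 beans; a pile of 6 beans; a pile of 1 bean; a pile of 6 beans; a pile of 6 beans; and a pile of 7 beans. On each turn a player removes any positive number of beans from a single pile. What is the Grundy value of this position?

Compute the nim-sum pairwise:
4 ^ 6 = 2
2 ^ 1 = 3
3 ^ 6 = 5
5 ^ 6 = 3
3 ^ 7 = 4

4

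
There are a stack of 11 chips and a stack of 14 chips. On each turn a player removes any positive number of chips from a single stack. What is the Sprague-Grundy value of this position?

5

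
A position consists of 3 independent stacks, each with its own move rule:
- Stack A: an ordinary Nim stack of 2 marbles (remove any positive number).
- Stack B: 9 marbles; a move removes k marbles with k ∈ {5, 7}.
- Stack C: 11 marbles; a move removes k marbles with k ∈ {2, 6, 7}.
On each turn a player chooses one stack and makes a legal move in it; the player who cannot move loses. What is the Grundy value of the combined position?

2

Stack A is a plain Nim stack of size 2, so its Grundy value is 2.
For stack B, compute g(0), g(1), … with moves {5, 7}:
g(0) = mex{} = 0
g(1) = mex{} = 0
g(2) = mex{} = 0
g(3) = mex{} = 0
g(4) = mex{} = 0
g(5) = mex{0} = 1
g(6) = mex{0} = 1
g(7) = mex{0} = 1
g(8) = mex{0} = 1
g(9) = mex{0} = 1
So g(9) = 1.
Build the Grundy sequence for stack C with g(k) = mex{g(k−s) : s ∈ {2, 6, 7}, s ≤ k}:
g(0) = mex{} = 0
g(1) = mex{} = 0
g(2) = mex{0} = 1
g(3) = mex{0} = 1
g(4) = mex{1} = 0
g(5) = mex{1} = 0
g(6) = mex{0} = 1
g(7) = mex{0} = 1
g(8) = mex{0,1} = 2
g(9) = mex{1} = 0
g(10) = mex{0,1,2} = 3
g(11) = mex{0} = 1
So g(11) = 1.
The value of a disjunctive sum is the nim-sum of the parts.
Combined value = 2 ⊕ 1 ⊕ 1 = 2.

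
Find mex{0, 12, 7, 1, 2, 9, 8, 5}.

3

The values 0, 1, 2 are all present; 3 is the first non-negative integer missing from the set.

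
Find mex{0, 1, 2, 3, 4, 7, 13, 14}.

The values 0, 1, 2, 3, 4 are all present; 5 is the first non-negative integer missing from the set.

5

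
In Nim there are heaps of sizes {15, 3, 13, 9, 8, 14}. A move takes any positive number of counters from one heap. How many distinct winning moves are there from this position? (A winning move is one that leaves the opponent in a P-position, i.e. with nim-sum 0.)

5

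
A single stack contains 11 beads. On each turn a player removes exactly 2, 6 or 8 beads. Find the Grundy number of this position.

Grundy values for subtraction set {2, 6, 8}:
k:     0  1  2  3  4  5  6  7  8  9 10 11
g(k):  0  0  1  1  0  0  1  1  2  2  3  3
So g(11) = 3.

3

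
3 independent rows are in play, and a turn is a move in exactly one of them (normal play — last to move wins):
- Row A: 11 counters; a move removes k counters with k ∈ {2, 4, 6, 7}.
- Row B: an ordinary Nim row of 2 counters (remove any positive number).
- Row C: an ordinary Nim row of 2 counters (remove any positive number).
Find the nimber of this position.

For row A, compute g(0), g(1), … with moves {2, 4, 6, 7}:
g(0) = mex{} = 0
g(1) = mex{} = 0
g(2) = mex{0} = 1
g(3) = mex{0} = 1
g(4) = mex{0,1} = 2
g(5) = mex{0,1} = 2
g(6) = mex{0,1,2} = 3
g(7) = mex{0,1,2} = 3
g(8) = mex{0,1,2,3} = 4
g(9) = mex{1,2,3} = 0
g(10) = mex{1,2,3,4} = 0
g(11) = mex{0,2,3} = 1
So g(11) = 1.
Row B is a plain Nim row of size 2, so its Grundy value is 2.
Row C is a plain Nim row of size 2, so its Grundy value is 2.
The value of a disjunctive sum is the nim-sum of the parts.
Combined value = 1 ⊕ 2 ⊕ 2 = 1.

1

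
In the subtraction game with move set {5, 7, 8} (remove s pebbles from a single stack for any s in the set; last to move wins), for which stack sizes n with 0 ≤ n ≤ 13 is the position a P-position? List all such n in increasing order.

Compute g(0), g(1), … for moves {5, 7, 8}:
k:     0  1  2  3  4  5  6  7  8  9 10 11 12 13
g(k):  0  0  0  0  0  1  1  1  1  1  2  2  2  0
The P-positions (g = 0) in 0..13 are 0, 1, 2, 3, 4, 13.

0, 1, 2, 3, 4, 13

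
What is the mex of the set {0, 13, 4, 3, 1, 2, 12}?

5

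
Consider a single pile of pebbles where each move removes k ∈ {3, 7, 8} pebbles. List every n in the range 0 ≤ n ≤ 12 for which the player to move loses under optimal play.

Grundy values for subtraction set {3, 7, 8}:
k:     0  1  2  3  4  5  6  7  8  9 10 11 12
g(k):  0  0  0  1  1  1  0  2  2  1  3  0  0
The P-positions (g = 0) in 0..12 are 0, 1, 2, 6, 11, 12.

0, 1, 2, 6, 11, 12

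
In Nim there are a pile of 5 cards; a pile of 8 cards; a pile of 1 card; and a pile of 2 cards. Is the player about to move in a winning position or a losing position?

Bitwise XOR of the heap sizes:
  0101  (5)
  1000  (8)
  0001  (1)
  0010  (2)
  ----
  1110  (14)
The nim-sum is 14 ≠ 0, so this is an N-position: the player to move can win.

Winning position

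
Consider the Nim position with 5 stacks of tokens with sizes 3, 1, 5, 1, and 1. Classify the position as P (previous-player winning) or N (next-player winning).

N-position

Bitwise XOR of the heap sizes:
  011  (3)
  001  (1)
  101  (5)
  001  (1)
  001  (1)
  ---
  111  (7)
The nim-sum is 7 ≠ 0, so this is an N-position: the player to move can win.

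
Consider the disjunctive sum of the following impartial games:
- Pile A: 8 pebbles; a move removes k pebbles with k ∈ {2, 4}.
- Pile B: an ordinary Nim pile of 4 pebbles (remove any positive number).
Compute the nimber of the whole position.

5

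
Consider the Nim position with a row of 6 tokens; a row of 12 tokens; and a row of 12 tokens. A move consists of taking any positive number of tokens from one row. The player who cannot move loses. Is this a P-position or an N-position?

Nim-sum: 6 XOR 12 XOR 12 = 6.
The nim-sum is 6 ≠ 0, so this is an N-position: the player to move can win.

N-position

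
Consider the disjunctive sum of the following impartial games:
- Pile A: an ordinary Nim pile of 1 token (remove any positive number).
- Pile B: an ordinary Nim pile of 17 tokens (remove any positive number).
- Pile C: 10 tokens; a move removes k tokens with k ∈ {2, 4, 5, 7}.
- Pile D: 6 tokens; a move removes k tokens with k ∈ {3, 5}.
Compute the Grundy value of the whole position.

18

Pile A is a plain Nim pile of size 1, so its Grundy value is 1.
Pile B is a plain Nim pile of size 17, so its Grundy value is 17.
Build the Grundy sequence for pile C with g(k) = mex{g(k−s) : s ∈ {2, 4, 5, 7}, s ≤ k}:
k:     0  1  2  3  4  5  6  7  8  9 10
g(k):  0  0  1  1  2  2  3  3  4  0  0
So g(10) = 0.
Grundy values for pile D (subtraction set {3, 5}):
k:     0  1  2  3  4  5  6
g(k):  0  0  0  1  1  1  2
So g(6) = 2.
The value of a disjunctive sum is the nim-sum of the parts.
Combined value = 1 ⊕ 17 ⊕ 0 ⊕ 2 = 18.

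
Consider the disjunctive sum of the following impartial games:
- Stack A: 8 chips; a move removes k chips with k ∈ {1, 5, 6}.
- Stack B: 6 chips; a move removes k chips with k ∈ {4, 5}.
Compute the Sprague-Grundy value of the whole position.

Build the Grundy sequence for stack A with g(k) = mex{g(k−s) : s ∈ {1, 5, 6}, s ≤ k}:
k:     0  1  2  3  4  5  6  7  8
g(k):  0  1  0  1  0  1  2  3  2
So g(8) = 2.
Build the Grundy sequence for stack B with g(k) = mex{g(k−s) : s ∈ {4, 5}, s ≤ k}:
g(0) = mex{} = 0
g(1) = mex{} = 0
g(2) = mex{} = 0
g(3) = mex{} = 0
g(4) = mex{0} = 1
g(5) = mex{0} = 1
g(6) = mex{0} = 1
So g(6) = 1.
By the Sprague-Grundy theorem, the Grundy value of a sum of independent games is the XOR of the component values.
Combined value = 2 XOR 1 = 3.

3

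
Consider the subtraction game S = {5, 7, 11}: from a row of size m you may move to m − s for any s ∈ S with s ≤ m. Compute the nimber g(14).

Compute g(0), g(1), … for moves {5, 7, 11}:
g(0) = mex{} = 0
g(1) = mex{} = 0
g(2) = mex{} = 0
g(3) = mex{} = 0
g(4) = mex{} = 0
g(5) = mex{0} = 1
g(6) = mex{0} = 1
g(7) = mex{0} = 1
g(8) = mex{0} = 1
g(9) = mex{0} = 1
g(10) = mex{0,1} = 2
g(11) = mex{0,1} = 2
g(12) = mex{0,1} = 2
g(13) = mex{0,1} = 2
g(14) = mex{0,1} = 2
So g(14) = 2.

2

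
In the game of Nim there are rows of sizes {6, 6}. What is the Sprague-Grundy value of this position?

0

Compute the nim-sum pairwise:
6 ^ 6 = 0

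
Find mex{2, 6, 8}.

0

0 is not in the set, so the mex is 0.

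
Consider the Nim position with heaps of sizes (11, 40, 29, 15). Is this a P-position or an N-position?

Write each in binary and XOR column by column:
  001011  (11)
  101000  (40)
  011101  (29)
  001111  (15)
  ------
  110001  (49)
The nim-sum is 49 ≠ 0, so this is an N-position: the player to move can win.

N-position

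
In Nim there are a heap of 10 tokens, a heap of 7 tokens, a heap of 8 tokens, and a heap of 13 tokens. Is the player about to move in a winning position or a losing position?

Nim-sum: 10 ^ 7 ^ 8 ^ 13 = 8.
The nim-sum is 8 ≠ 0, so this is an N-position: the player to move can win.

Winning position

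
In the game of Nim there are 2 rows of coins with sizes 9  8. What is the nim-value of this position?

Nim-sum: 9 ^ 8 = 1.

1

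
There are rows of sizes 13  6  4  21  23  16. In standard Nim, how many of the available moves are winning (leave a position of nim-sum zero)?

3

Nim-sum: 13 XOR 6 XOR 4 XOR 21 XOR 23 XOR 16 = 29.
The overall nim-sum is X = 29. A row of size p has a winning move iff p XOR X < p (reduce it to p XOR X).
  13: 13 XOR 29 = 16 ≥ 13 — no move.
  6: 6 XOR 29 = 27 ≥ 6 — no move.
  4: 4 XOR 29 = 25 ≥ 4 — no move.
  21: 21 XOR 29 = 8 < 21 — winning move (to 8).
  23: 23 XOR 29 = 10 < 23 — winning move (to 10).
  16: 16 XOR 29 = 13 < 16 — winning move (to 13).
That gives 3 winning moves.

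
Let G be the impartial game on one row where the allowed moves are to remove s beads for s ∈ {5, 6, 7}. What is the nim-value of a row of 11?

2

Build the Grundy sequence with g(k) = mex{g(k−s) : s ∈ {5, 6, 7}, s ≤ k}:
g(0) = mex{} = 0
g(1) = mex{} = 0
g(2) = mex{} = 0
g(3) = mex{} = 0
g(4) = mex{} = 0
g(5) = mex{0} = 1
g(6) = mex{0} = 1
g(7) = mex{0} = 1
g(8) = mex{0} = 1
g(9) = mex{0} = 1
g(10) = mex{0,1} = 2
g(11) = mex{0,1} = 2
So g(11) = 2.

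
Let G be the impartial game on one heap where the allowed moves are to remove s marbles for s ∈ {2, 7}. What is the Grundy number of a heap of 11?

Compute g(0), g(1), … for moves {2, 7}:
g(0) = mex{} = 0
g(1) = mex{} = 0
g(2) = mex{0} = 1
g(3) = mex{0} = 1
g(4) = mex{1} = 0
g(5) = mex{1} = 0
g(6) = mex{0} = 1
g(7) = mex{0} = 1
g(8) = mex{0,1} = 2
g(9) = mex{1} = 0
g(10) = mex{1,2} = 0
g(11) = mex{0} = 1
So g(11) = 1.

1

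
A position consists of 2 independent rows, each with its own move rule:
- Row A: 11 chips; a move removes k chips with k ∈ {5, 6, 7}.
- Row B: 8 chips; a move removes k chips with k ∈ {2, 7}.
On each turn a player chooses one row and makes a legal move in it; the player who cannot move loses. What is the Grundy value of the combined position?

0

For row A, compute g(0), g(1), … with moves {5, 6, 7}:
g(0) = mex{} = 0
g(1) = mex{} = 0
g(2) = mex{} = 0
g(3) = mex{} = 0
g(4) = mex{} = 0
g(5) = mex{0} = 1
g(6) = mex{0} = 1
g(7) = mex{0} = 1
g(8) = mex{0} = 1
g(9) = mex{0} = 1
g(10) = mex{0,1} = 2
g(11) = mex{0,1} = 2
So g(11) = 2.
Build the Grundy sequence for row B with g(k) = mex{g(k−s) : s ∈ {2, 7}, s ≤ k}:
k:     0  1  2  3  4  5  6  7  8
g(k):  0  0  1  1  0  0  1  1  2
So g(8) = 2.
The value of a disjunctive sum is the nim-sum of the parts.
Combined value = 2 ⊕ 2 = 0.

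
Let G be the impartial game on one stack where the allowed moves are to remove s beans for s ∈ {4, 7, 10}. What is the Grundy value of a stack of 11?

Compute g(0), g(1), … for moves {4, 7, 10}:
g(0) = mex{} = 0
g(1) = mex{} = 0
g(2) = mex{} = 0
g(3) = mex{} = 0
g(4) = mex{0} = 1
g(5) = mex{0} = 1
g(6) = mex{0} = 1
g(7) = mex{0} = 1
g(8) = mex{0,1} = 2
g(9) = mex{0,1} = 2
g(10) = mex{0,1} = 2
g(11) = mex{0,1} = 2
So g(11) = 2.

2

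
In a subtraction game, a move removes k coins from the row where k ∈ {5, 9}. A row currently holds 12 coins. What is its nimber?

2

Grundy values for subtraction set {5, 9}:
g(0) = mex{} = 0
g(1) = mex{} = 0
g(2) = mex{} = 0
g(3) = mex{} = 0
g(4) = mex{} = 0
g(5) = mex{0} = 1
g(6) = mex{0} = 1
g(7) = mex{0} = 1
g(8) = mex{0} = 1
g(9) = mex{0} = 1
g(10) = mex{0,1} = 2
g(11) = mex{0,1} = 2
g(12) = mex{0,1} = 2
So g(12) = 2.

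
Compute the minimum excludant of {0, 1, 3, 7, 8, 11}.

2

The values 0, 1 are all present; 2 is the first non-negative integer missing from the set.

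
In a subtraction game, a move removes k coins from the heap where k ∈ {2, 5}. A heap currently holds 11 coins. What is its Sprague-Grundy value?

Grundy values for subtraction set {2, 5}:
g(0) = mex{} = 0
g(1) = mex{} = 0
g(2) = mex{0} = 1
g(3) = mex{0} = 1
g(4) = mex{1} = 0
g(5) = mex{0,1} = 2
g(6) = mex{0} = 1
g(7) = mex{1,2} = 0
g(8) = mex{1} = 0
g(9) = mex{0} = 1
g(10) = mex{0,2} = 1
g(11) = mex{1} = 0
So g(11) = 0.

0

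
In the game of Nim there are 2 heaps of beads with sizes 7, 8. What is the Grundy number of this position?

Bitwise XOR of the heap sizes:
  0111  (7)
  1000  (8)
  ----
  1111  (15)

15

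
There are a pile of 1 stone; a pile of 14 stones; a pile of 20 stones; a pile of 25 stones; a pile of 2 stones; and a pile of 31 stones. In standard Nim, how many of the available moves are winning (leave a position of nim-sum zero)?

Compute the nim-sum pairwise:
1 ⊕ 14 = 15
15 ⊕ 20 = 27
27 ⊕ 25 = 2
2 ⊕ 2 = 0
0 ⊕ 31 = 31
The overall nim-sum is X = 31. A pile of size p has a winning move iff p XOR X < p (reduce it to p XOR X).
  1: 1 XOR 31 = 30 ≥ 1 — no move.
  14: 14 XOR 31 = 17 ≥ 14 — no move.
  20: 20 XOR 31 = 11 < 20 — winning move (to 11).
  25: 25 XOR 31 = 6 < 25 — winning move (to 6).
  2: 2 XOR 31 = 29 ≥ 2 — no move.
  31: 31 XOR 31 = 0 < 31 — winning move (to 0).
That gives 3 winning moves.

3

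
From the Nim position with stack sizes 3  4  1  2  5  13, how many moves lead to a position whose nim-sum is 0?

1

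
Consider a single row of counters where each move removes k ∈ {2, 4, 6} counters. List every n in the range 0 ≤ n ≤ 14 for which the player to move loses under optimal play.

0, 1, 8, 9

Build the Grundy sequence with g(k) = mex{g(k−s) : s ∈ {2, 4, 6}, s ≤ k}:
k:     0  1  2  3  4  5  6  7  8  9 10 11 12 13 14
g(k):  0  0  1  1  2  2  3  3  0  0  1  1  2  2  3
The P-positions (g = 0) in 0..14 are 0, 1, 8, 9.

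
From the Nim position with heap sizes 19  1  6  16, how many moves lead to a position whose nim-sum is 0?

Nim-sum: 19 ^ 1 ^ 6 ^ 16 = 4.
The overall nim-sum is X = 4. A heap of size p has a winning move iff p XOR X < p (reduce it to p XOR X).
  19: 19 XOR 4 = 23 ≥ 19 — no move.
  1: 1 XOR 4 = 5 ≥ 1 — no move.
  6: 6 XOR 4 = 2 < 6 — winning move (to 2).
  16: 16 XOR 4 = 20 ≥ 16 — no move.
That gives 1 winning move.

1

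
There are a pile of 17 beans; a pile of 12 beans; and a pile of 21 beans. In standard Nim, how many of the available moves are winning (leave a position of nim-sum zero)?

1

Compute the nim-sum pairwise:
17 ⊕ 12 = 29
29 ⊕ 21 = 8
The overall nim-sum is X = 8. A pile of size p has a winning move iff p XOR X < p (reduce it to p XOR X).
  17: 17 XOR 8 = 25 ≥ 17 — no move.
  12: 12 XOR 8 = 4 < 12 — winning move (to 4).
  21: 21 XOR 8 = 29 ≥ 21 — no move.
That gives 1 winning move.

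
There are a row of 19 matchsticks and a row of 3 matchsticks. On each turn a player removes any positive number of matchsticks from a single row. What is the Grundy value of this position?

Write each in binary and XOR column by column:
  10011  (19)
  00011  (3)
  -----
  10000  (16)

16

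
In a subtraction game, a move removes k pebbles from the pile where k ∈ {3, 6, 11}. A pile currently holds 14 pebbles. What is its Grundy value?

0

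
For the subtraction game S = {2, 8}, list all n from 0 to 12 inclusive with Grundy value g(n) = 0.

Build the Grundy sequence with g(k) = mex{g(k−s) : s ∈ {2, 8}, s ≤ k}:
k:     0  1  2  3  4  5  6  7  8  9 10 11 12
g(k):  0  0  1  1  0  0  1  1  2  2  0  0  1
The P-positions (g = 0) in 0..12 are 0, 1, 4, 5, 10, 11.

0, 1, 4, 5, 10, 11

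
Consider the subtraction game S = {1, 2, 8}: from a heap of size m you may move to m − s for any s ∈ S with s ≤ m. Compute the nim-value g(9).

Grundy values for subtraction set {1, 2, 8}:
g(0) = mex{} = 0
g(1) = mex{0} = 1
g(2) = mex{0,1} = 2
g(3) = mex{1,2} = 0
g(4) = mex{0,2} = 1
g(5) = mex{0,1} = 2
g(6) = mex{1,2} = 0
g(7) = mex{0,2} = 1
g(8) = mex{0,1} = 2
g(9) = mex{1,2} = 0
So g(9) = 0.

0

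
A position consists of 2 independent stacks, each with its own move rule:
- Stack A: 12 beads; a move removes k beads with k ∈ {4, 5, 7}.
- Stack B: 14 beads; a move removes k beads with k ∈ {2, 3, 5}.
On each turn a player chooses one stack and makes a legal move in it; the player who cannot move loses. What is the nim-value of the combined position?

0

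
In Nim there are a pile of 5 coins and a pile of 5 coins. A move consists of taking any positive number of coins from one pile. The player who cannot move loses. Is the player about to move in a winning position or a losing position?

Losing position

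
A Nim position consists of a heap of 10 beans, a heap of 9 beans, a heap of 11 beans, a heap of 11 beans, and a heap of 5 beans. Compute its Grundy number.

6

Nim-sum: 10 ^ 9 ^ 11 ^ 11 ^ 5 = 6.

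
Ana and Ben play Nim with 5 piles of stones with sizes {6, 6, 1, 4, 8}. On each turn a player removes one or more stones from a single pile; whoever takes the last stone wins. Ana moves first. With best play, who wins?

Bitwise XOR of the heap sizes:
  0110  (6)
  0110  (6)
  0001  (1)
  0100  (4)
  1000  (8)
  ----
  1101  (13)
The nim-sum is 13 ≠ 0, so this is an N-position: the player to move can win; Ana has a winning move.

Ana wins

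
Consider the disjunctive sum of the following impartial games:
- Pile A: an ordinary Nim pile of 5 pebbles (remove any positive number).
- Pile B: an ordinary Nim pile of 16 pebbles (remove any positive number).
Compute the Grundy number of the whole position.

21

Pile A is a plain Nim pile of size 5, so its Grundy value is 5.
Pile B is a plain Nim pile of size 16, so its Grundy value is 16.
By the Sprague-Grundy theorem, the Grundy value of a sum of independent games is the XOR of the component values.
Combined value = 5 ⊕ 16 = 21.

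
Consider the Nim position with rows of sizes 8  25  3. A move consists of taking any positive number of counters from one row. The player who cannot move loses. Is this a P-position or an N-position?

N-position

Nim-sum: 8 XOR 25 XOR 3 = 18.
The nim-sum is 18 ≠ 0, so this is an N-position: the player to move can win.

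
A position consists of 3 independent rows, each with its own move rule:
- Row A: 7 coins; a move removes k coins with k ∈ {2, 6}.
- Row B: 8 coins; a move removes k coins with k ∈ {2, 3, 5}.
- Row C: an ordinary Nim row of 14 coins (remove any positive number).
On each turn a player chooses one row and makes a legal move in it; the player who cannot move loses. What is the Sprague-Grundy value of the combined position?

For row A, compute g(0), g(1), … with moves {2, 6}:
g(0) = mex{} = 0
g(1) = mex{} = 0
g(2) = mex{0} = 1
g(3) = mex{0} = 1
g(4) = mex{1} = 0
g(5) = mex{1} = 0
g(6) = mex{0} = 1
g(7) = mex{0} = 1
So g(7) = 1.
Grundy values for row B (subtraction set {2, 3, 5}):
g(0) = mex{} = 0
g(1) = mex{} = 0
g(2) = mex{0} = 1
g(3) = mex{0} = 1
g(4) = mex{0,1} = 2
g(5) = mex{0,1} = 2
g(6) = mex{0,1,2} = 3
g(7) = mex{1,2} = 0
g(8) = mex{1,2,3} = 0
So g(8) = 0.
Row C is a plain Nim row of size 14, so its Grundy value is 14.
The value of a disjunctive sum is the nim-sum of the parts.
Combined value = 1 ⊕ 0 ⊕ 14 = 15.

15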